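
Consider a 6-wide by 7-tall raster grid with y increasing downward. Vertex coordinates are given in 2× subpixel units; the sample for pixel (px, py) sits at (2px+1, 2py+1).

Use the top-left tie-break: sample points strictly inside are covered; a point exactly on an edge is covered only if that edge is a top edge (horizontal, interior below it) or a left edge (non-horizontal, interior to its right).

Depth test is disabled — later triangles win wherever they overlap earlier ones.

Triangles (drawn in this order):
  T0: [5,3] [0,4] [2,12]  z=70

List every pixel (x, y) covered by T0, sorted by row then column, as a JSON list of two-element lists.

T0:
  2·area = 42  (B↔C swapped to make it positive)
  edge (5, 3)→(2, 12): d=(-3,9) right/bottom  bias=-1
  edge (2, 12)→(0, 4): d=(-2,-8) top-left  bias=+0
  edge (0, 4)→(5, 3): d=(5,-1) top-left  bias=+0
    (2,1)@(5, 3): e=[0,42,0] → .  [on edge]
    (0,2)@(1, 5): e=[30,6,6] → X
    (1,2)@(3, 5): e=[12,22,8] → X
    (2,2)@(5, 5): e=[-6,38,10] → .
    (0,3)@(1, 7): e=[24,2,16] → X
    (2,3)@(5, 7): e=[-12,34,20] → .
    (0,4)@(1, 9): e=[18,-2,26] → .
    (1,4)@(3, 9): e=[0,14,28] → .  [on edge]
  covered (4 px):
    . . . . . .
    . . . . . .
    X X . . . .
    X X . . . .
    . . . . . .
    . . . . . .
    . . . . . .

Answer: [[0,2],[1,2],[0,3],[1,3]]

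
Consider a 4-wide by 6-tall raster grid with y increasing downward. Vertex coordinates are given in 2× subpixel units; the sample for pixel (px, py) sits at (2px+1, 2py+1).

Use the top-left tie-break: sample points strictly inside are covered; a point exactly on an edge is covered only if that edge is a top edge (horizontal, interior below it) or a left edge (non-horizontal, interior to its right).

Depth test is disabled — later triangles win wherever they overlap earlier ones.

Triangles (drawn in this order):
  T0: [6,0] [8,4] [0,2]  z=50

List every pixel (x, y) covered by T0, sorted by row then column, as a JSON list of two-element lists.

T0:
  2·area = 28
  edge (6, 0)→(8, 4): d=(2,4) right/bottom  bias=-1
  edge (8, 4)→(0, 2): d=(-8,-2) top-left  bias=+0
  edge (0, 2)→(6, 0): d=(6,-2) top-left  bias=+0
    (1,0)@(3, 1): e=[14,14,0] → X  [on edge]
    (2,0)@(5, 1): e=[6,18,4] → X
    (3,0)@(7, 1): e=[-2,22,8] → .
    (1,1)@(3, 3): e=[18,-2,12] → .
    (2,1)@(5, 3): e=[10,2,16] → X
    (3,1)@(7, 3): e=[2,6,20] → X
    (2,2)@(5, 5): e=[14,-14,28] → .
    (3,2)@(7, 5): e=[6,-10,32] → .
  covered (4 px):
    . X X .
    . . X X
    . . . .
    . . . .
    . . . .
    . . . .

Result: [[1,0],[2,0],[2,1],[3,1]]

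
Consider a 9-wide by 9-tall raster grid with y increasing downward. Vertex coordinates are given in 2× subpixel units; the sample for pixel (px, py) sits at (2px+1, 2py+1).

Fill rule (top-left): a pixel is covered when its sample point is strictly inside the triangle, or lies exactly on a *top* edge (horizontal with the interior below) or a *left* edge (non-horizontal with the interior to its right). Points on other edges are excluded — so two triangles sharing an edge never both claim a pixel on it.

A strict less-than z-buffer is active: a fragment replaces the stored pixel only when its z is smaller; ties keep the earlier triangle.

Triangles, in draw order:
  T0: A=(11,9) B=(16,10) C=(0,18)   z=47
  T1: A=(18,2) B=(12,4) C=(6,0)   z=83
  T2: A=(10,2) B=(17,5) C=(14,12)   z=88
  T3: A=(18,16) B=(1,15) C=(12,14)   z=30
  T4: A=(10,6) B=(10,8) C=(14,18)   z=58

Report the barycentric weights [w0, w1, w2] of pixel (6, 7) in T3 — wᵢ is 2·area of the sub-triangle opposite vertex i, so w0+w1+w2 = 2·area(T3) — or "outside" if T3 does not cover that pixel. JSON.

T0:
  2·area = 56
  edge (11, 9)→(16, 10): d=(5,1) right/bottom  bias=-1
  edge (16, 10)→(0, 18): d=(-16,8) right/bottom  bias=-1
  edge (0, 18)→(11, 9): d=(11,-9) top-left  bias=+0
    (0,3)@(1, 7): e=[0,168,-112] → .  [on edge]
    (5,4)@(11, 9): e=[0,56,0] → .  [on edge]
    (4,5)@(9, 11): e=[12,40,4] → X
    (5,5)@(11, 11): e=[10,24,22] → X
    (6,5)@(13, 11): e=[8,8,40] → X
    (7,5)@(15, 11): e=[6,-8,58] → .
    (3,6)@(7, 13): e=[24,24,8] → X
    (5,6)@(11, 13): e=[20,-8,44] → .
    (6,6)@(13, 13): e=[18,-24,62] → .
    (2,7)@(5, 15): e=[36,8,12] → X
    (3,7)@(7, 15): e=[34,-8,30] → .
    (4,7)@(9, 15): e=[32,-24,48] → .
  covered (6 px):
    . . . . . . . . .
    . . . . . . . . .
    . . . . . . . . .
    . . . . . . . . .
    . . . . . . . . .
    . . . . X X X . .
    . . . X X . . . .
    . . X . . . . . .
    . . . . . . . . .
T1:
  2·area = 36
  edge (18, 2)→(12, 4): d=(-6,2) right/bottom  bias=-1
  edge (12, 4)→(6, 0): d=(-6,-4) top-left  bias=+0
  edge (6, 0)→(18, 2): d=(12,2) right/bottom  bias=-1
    (4,0)@(9, 1): e=[24,6,6] → X
    (5,0)@(11, 1): e=[20,14,2] → X
    (6,0)@(13, 1): e=[16,22,-2] → .
    (4,1)@(9, 3): e=[12,-6,30] → .
    (5,1)@(11, 3): e=[8,2,26] → X
    (6,1)@(13, 3): e=[4,10,22] → X
    (7,1)@(15, 3): e=[0,18,18] → .  [on edge]
    (4,2)@(9, 5): e=[0,-18,54] → .  [on edge]
    (5,2)@(11, 5): e=[-4,-10,50] → .
    (6,2)@(13, 5): e=[-8,-2,46] → .
    (1,3)@(3, 7): e=[0,-54,90] → .  [on edge]
  covered (4 px):
    . . . . X X . . .
    . . . . . X X . .
    . . . . . . . . .
    . . . . . . . . .
    . . . . . . . . .
    . . . . . . . . .
    . . . . . . . . .
    . . . . . . . . .
    . . . . . . . . .
T2:
  2·area = 58
  edge (10, 2)→(17, 5): d=(7,3) right/bottom  bias=-1
  edge (17, 5)→(14, 12): d=(-3,7) right/bottom  bias=-1
  edge (14, 12)→(10, 2): d=(-4,-10) top-left  bias=+0
    (5,1)@(11, 3): e=[4,48,6] → X
    (6,1)@(13, 3): e=[-2,34,26] → .
    (5,2)@(11, 5): e=[18,42,-2] → .
    (6,2)@(13, 5): e=[12,28,18] → X
    (7,2)@(15, 5): e=[6,14,38] → X
    (8,2)@(17, 5): e=[0,0,58] → .  [on edge]
    (6,3)@(13, 7): e=[26,22,10] → X
    (8,3)@(17, 7): e=[14,-6,50] → .
    (6,4)@(13, 9): e=[40,16,2] → X
    (8,4)@(17, 9): e=[28,-12,42] → .
    (6,5)@(13, 11): e=[54,10,-6] → .
    (7,5)@(15, 11): e=[48,-4,14] → .
  covered (7 px):
    . . . . . . . . .
    . . . . . X . . .
    . . . . . . X X .
    . . . . . . X X .
    . . . . . . X X .
    . . . . . . . . .
    . . . . . . . . .
    . . . . . . . . .
    . . . . . . . . .
T3:
  2·area = 28
  edge (18, 16)→(1, 15): d=(-17,-1) top-left  bias=+0
  edge (1, 15)→(12, 14): d=(11,-1) top-left  bias=+0
  edge (12, 14)→(18, 16): d=(6,2) right/bottom  bias=-1
    (1,5)@(3, 11): e=[70,-42,0] → .  [on edge]
    (4,6)@(9, 13): e=[42,-14,0] → .  [on edge]
    (0,7)@(1, 15): e=[0,0,28] → X  [on edge]
    (1,7)@(3, 15): e=[2,2,24] → X
    (2,7)@(5, 15): e=[4,4,20] → X
    (3,7)@(7, 15): e=[6,6,16] → X
    (4,7)@(9, 15): e=[8,8,12] → X
    (5,7)@(11, 15): e=[10,10,8] → X
    (6,7)@(13, 15): e=[12,12,4] → X
    (7,7)@(15, 15): e=[14,14,0] → .  [on edge]
    (0,8)@(1, 17): e=[-34,22,40] → .
    (1,8)@(3, 17): e=[-32,24,36] → .
  covered (7 px):
    . . . . . . . . .
    . . . . . . . . .
    . . . . . . . . .
    . . . . . . . . .
    . . . . . . . . .
    . . . . . . . . .
    . . . . . . . . .
    X X X X X X X . .
    . . . . . . . . .
T4:
  2·area = 8  (B↔C swapped to make it positive)
  edge (10, 6)→(14, 18): d=(4,12) right/bottom  bias=-1
  edge (14, 18)→(10, 8): d=(-4,-10) top-left  bias=+0
  edge (10, 8)→(10, 6): d=(0,-2) top-left  bias=+0
    (4,1)@(9, 3): e=[0,10,-2] → .  [on edge]
    (5,4)@(11, 9): e=[0,6,2] → .  [on edge]
    (6,7)@(13, 15): e=[0,2,6] → .  [on edge]
  covered (0 px):
    . . . . . . . . .
    . . . . . . . . .
    . . . . . . . . .
    . . . . . . . . .
    . . . . . . . . .
    . . . . . . . . .
    . . . . . . . . .
    . . . . . . . . .
    . . . . . . . . .

Answer: [12,4,12]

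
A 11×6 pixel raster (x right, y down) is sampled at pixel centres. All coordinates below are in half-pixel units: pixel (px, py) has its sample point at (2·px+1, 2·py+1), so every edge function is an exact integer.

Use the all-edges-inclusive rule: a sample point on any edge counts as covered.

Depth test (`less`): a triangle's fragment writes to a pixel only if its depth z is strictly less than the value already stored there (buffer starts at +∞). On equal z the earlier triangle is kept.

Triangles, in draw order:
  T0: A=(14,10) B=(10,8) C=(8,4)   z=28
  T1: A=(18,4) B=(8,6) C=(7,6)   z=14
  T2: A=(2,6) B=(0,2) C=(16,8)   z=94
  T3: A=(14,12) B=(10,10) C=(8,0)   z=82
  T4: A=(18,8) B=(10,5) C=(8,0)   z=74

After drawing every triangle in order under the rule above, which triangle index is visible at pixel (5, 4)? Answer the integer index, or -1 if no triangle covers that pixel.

T0:
  2·area = 12
  edge (14, 10)→(10, 8): d=(-4,-2) inclusive
  edge (10, 8)→(8, 4): d=(-2,-4) inclusive
  edge (8, 4)→(14, 10): d=(6,6) inclusive
    (2,0)@(5, 1): e=[18,-6,0] → .  [on edge]
    (3,1)@(7, 3): e=[14,-2,0] → .  [on edge]
    (4,2)@(9, 5): e=[10,2,0] → X  [on edge]
    (5,2)@(11, 5): e=[14,10,-12] → .
    (4,3)@(9, 7): e=[2,-2,12] → .
    (5,3)@(11, 7): e=[6,6,0] → X  [on edge]
    (6,3)@(13, 7): e=[10,14,-12] → .
    (5,4)@(11, 9): e=[-2,2,12] → .
    (6,4)@(13, 9): e=[2,10,0] → X  [on edge]
    (7,4)@(15, 9): e=[6,18,-12] → .
    (6,5)@(13, 11): e=[-6,6,12] → .
    (7,5)@(15, 11): e=[-2,14,0] → .  [on edge]
  covered (3 px):
    . . . . . . . . . . .
    . . . . . . . . . . .
    . . . . X . . . . . .
    . . . . . X . . . . .
    . . . . . . X . . . .
    . . . . . . . . . . .
T1:
  2·area = 2
  edge (18, 4)→(8, 6): d=(-10,2) inclusive
  edge (8, 6)→(7, 6): d=(-1,0) inclusive
  edge (7, 6)→(18, 4): d=(11,-2) inclusive
    (6,2)@(13, 5): e=[0,1,1] → X  [on edge]
    (7,2)@(15, 5): e=[-4,1,5] → .
    (1,3)@(3, 7): e=[0,-1,3] → .  [on edge]
    (6,3)@(13, 7): e=[-20,-1,23] → .
  covered (1 px):
    . . . . . . . . . . .
    . . . . . . . . . . .
    . . . . . . X . . . .
    . . . . . . . . . . .
    . . . . . . . . . . .
    . . . . . . . . . . .
T2:
  2·area = 52
  edge (2, 6)→(0, 2): d=(-2,-4) inclusive
  edge (0, 2)→(16, 8): d=(16,6) inclusive
  edge (16, 8)→(2, 6): d=(-14,-2) inclusive
    (0,1)@(1, 3): e=[2,10,40] → X
    (1,1)@(3, 3): e=[10,-2,44] → .
    (0,2)@(1, 5): e=[-2,42,12] → .
    (1,2)@(3, 5): e=[6,30,16] → X
    (2,2)@(5, 5): e=[14,18,20] → X
    (3,2)@(7, 5): e=[22,6,24] → X
    (4,2)@(9, 5): e=[30,-6,28] → .
    (1,3)@(3, 7): e=[2,62,-12] → .
    (2,3)@(5, 7): e=[10,50,-8] → .
    (3,3)@(7, 7): e=[18,38,-4] → .
    (4,3)@(9, 7): e=[26,26,0] → X  [on edge]
    (5,3)@(11, 7): e=[34,14,4] → X
  covered (7 px):
    . . . . . . . . . . .
    X . . . . . . . . . .
    . X X X . . . . . . .
    . . . . X X X . . . .
    . . . . . . . . . . .
    . . . . . . . . . . .
T3:
  2·area = 36
  edge (14, 12)→(10, 10): d=(-4,-2) inclusive
  edge (10, 10)→(8, 0): d=(-2,-10) inclusive
  edge (8, 0)→(14, 12): d=(6,12) inclusive
    (4,1)@(9, 3): e=[26,4,6] → X
    (5,1)@(11, 3): e=[30,24,-18] → .
    (4,2)@(9, 5): e=[18,0,18] → X  [on edge]
    (5,2)@(11, 5): e=[22,20,-6] → .
    (4,3)@(9, 7): e=[10,-4,30] → .
    (5,3)@(11, 7): e=[14,16,6] → X
    (6,3)@(13, 7): e=[18,36,-18] → .
    (5,4)@(11, 9): e=[6,12,18] → X
    (6,4)@(13, 9): e=[10,32,-6] → .
    (5,5)@(11, 11): e=[-2,8,30] → .
    (6,5)@(13, 11): e=[2,28,6] → X
    (7,5)@(15, 11): e=[6,48,-18] → .
  covered (5 px):
    . . . . . . . . . . .
    . . . . X . . . . . .
    . . . . X . . . . . .
    . . . . . X . . . . .
    . . . . . X . . . . .
    . . . . . . X . . . .
T4:
  2·area = 34
  edge (18, 8)→(10, 5): d=(-8,-3) inclusive
  edge (10, 5)→(8, 0): d=(-2,-5) inclusive
  edge (8, 0)→(18, 8): d=(10,8) inclusive
    (4,0)@(9, 1): e=[29,3,2] → X
    (5,0)@(11, 1): e=[35,13,-14] → .
    (4,1)@(9, 3): e=[13,-1,22] → .
    (5,1)@(11, 3): e=[19,9,6] → X
    (6,1)@(13, 3): e=[25,19,-10] → .
    (5,2)@(11, 5): e=[3,5,26] → X
    (6,2)@(13, 5): e=[9,15,10] → X
    (7,2)@(15, 5): e=[15,25,-6] → .
    (5,3)@(11, 7): e=[-13,1,46] → .
    (6,3)@(13, 7): e=[-7,11,30] → .
  covered (4 px):
    . . . . X . . . . . .
    . . . . . X . . . . .
    . . . . . X X . . . .
    . . . . . . . . . . .
    . . . . . . . . . . .
    . . . . . . . . . . .

Z-buffer (winner per pixel, '.' = empty):
  . . . . 4 . . . . . .
  2 . . . 3 4 . . . . .
  . 2 2 2 0 4 1 . . . .
  . . . . 2 0 2 . . . .
  . . . . . 3 0 . . . .
  . . . . . . 3 . . . .

Answer: 3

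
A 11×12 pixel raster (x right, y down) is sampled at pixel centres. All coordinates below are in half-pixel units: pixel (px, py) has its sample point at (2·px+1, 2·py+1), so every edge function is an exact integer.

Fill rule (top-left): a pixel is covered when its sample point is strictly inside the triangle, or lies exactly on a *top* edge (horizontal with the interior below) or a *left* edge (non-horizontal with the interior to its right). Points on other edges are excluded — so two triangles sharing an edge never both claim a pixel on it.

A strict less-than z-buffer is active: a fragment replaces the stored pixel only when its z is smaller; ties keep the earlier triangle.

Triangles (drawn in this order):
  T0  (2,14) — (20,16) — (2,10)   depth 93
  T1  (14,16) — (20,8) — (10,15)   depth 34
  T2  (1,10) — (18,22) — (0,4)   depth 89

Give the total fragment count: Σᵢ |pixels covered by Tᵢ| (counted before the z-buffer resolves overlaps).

T0:
  2·area = 72  (B↔C swapped to make it positive)
  edge (2, 14)→(2, 10): d=(0,-4) top-left  bias=+0
  edge (2, 10)→(20, 16): d=(18,6) right/bottom  bias=-1
  edge (20, 16)→(2, 14): d=(-18,-2) top-left  bias=+0
    (1,5)@(3, 11): e=[4,12,56] → X
    (2,5)@(5, 11): e=[12,0,60] → .  [on edge]
    (1,6)@(3, 13): e=[4,48,20] → X
    (2,6)@(5, 13): e=[12,36,24] → X
    (3,6)@(7, 13): e=[20,24,28] → X
    (4,6)@(9, 13): e=[28,12,32] → X
    (5,6)@(11, 13): e=[36,0,36] → .  [on edge]
    (1,7)@(3, 15): e=[4,84,-16] → .
    (2,7)@(5, 15): e=[12,72,-12] → .
    (3,7)@(7, 15): e=[20,60,-8] → .
    (4,7)@(9, 15): e=[28,48,-4] → .
    (5,7)@(11, 15): e=[36,36,0] → X  [on edge]
    (8,7)@(17, 15): e=[60,0,12] → .  [on edge]
  covered (8 px):
    . . . . . . . . . . .
    . . . . . . . . . . .
    . . . . . . . . . . .
    . . . . . . . . . . .
    . . . . . . . . . . .
    . X . . . . . . . . .
    . X X X X . . . . . .
    . . . . . X X X . . .
    . . . . . . . . . . .
    . . . . . . . . . . .
    . . . . . . . . . . .
    . . . . . . . . . . .
T1:
  2·area = 38  (B↔C swapped to make it positive)
  edge (14, 16)→(10, 15): d=(-4,-1) top-left  bias=+0
  edge (10, 15)→(20, 8): d=(10,-7) top-left  bias=+0
  edge (20, 8)→(14, 16): d=(-6,8) right/bottom  bias=-1
    (9,4)@(19, 9): e=[33,3,2] → X
    (10,4)@(21, 9): e=[35,17,-14] → .
    (8,5)@(17, 11): e=[23,9,6] → X
    (9,5)@(19, 11): e=[25,23,-10] → .
    (6,6)@(13, 13): e=[11,1,26] → X
    (7,6)@(15, 13): e=[13,15,10] → X
    (8,6)@(17, 13): e=[15,29,-6] → .
    (5,7)@(11, 15): e=[1,7,30] → X
    (7,7)@(15, 15): e=[5,35,-2] → .
    (5,8)@(11, 17): e=[-7,27,18] → .
    (6,8)@(13, 17): e=[-5,41,2] → .
  covered (6 px):
    . . . . . . . . . . .
    . . . . . . . . . . .
    . . . . . . . . . . .
    . . . . . . . . . . .
    . . . . . . . . . X .
    . . . . . . . . X . .
    . . . . . . X X . . .
    . . . . . X X . . . .
    . . . . . . . . . . .
    . . . . . . . . . . .
    . . . . . . . . . . .
    . . . . . . . . . . .
T2:
  2·area = 90  (B↔C swapped to make it positive)
  edge (1, 10)→(0, 4): d=(-1,-6) top-left  bias=+0
  edge (0, 4)→(18, 22): d=(18,18) right/bottom  bias=-1
  edge (18, 22)→(1, 10): d=(-17,-12) top-left  bias=+0
    (0,2)@(1, 5): e=[5,0,85] → .  [on edge]
    (0,3)@(1, 7): e=[3,36,51] → X
    (1,3)@(3, 7): e=[15,0,75] → .  [on edge]
    (0,4)@(1, 9): e=[1,72,17] → X
    (1,4)@(3, 9): e=[13,36,41] → X
    (2,4)@(5, 9): e=[25,0,65] → .  [on edge]
    (0,5)@(1, 11): e=[-1,108,-17] → .
    (1,5)@(3, 11): e=[11,72,7] → X
    (2,5)@(5, 11): e=[23,36,31] → X
    (3,5)@(7, 11): e=[35,0,55] → .  [on edge]
    (1,6)@(3, 13): e=[9,108,-27] → .
    (2,6)@(5, 13): e=[21,72,-3] → .
    (4,6)@(9, 13): e=[45,0,45] → .  [on edge]
    (5,7)@(11, 15): e=[55,0,35] → .  [on edge]
    (6,8)@(13, 17): e=[65,0,25] → .  [on edge]
    (7,9)@(15, 19): e=[75,0,15] → .  [on edge]
    (8,10)@(17, 21): e=[85,0,5] → .  [on edge]
    (9,11)@(19, 23): e=[95,0,-5] → .  [on edge]
  covered (8 px):
    . . . . . . . . . . .
    . . . . . . . . . . .
    . . . . . . . . . . .
    X . . . . . . . . . .
    X X . . . . . . . . .
    . X X . . . . . . . .
    . . . X . . . . . . .
    . . . . X . . . . . .
    . . . . . X . . . . .
    . . . . . . . . . . .
    . . . . . . . . . . .
    . . . . . . . . . . .

Result: 22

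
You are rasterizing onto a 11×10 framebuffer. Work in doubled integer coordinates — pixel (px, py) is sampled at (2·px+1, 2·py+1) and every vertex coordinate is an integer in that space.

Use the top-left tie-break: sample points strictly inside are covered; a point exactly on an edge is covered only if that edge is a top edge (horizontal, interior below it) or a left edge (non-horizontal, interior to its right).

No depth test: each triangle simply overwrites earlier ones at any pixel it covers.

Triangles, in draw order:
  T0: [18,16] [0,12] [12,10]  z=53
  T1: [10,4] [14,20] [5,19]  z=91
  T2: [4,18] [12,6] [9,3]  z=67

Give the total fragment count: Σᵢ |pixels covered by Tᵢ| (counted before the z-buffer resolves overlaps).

T0:
  2·area = 84
  edge (18, 16)→(0, 12): d=(-18,-4) top-left  bias=+0
  edge (0, 12)→(12, 10): d=(12,-2) top-left  bias=+0
  edge (12, 10)→(18, 16): d=(6,6) right/bottom  bias=-1
    (1,0)@(3, 1): e=[210,-126,0] → ·  [on edge]
    (2,1)@(5, 3): e=[182,-98,0] → ·  [on edge]
    (3,2)@(7, 5): e=[154,-70,0] → ·  [on edge]
    (4,3)@(9, 7): e=[126,-42,0] → ·  [on edge]
    (5,4)@(11, 9): e=[98,-14,0] → ·  [on edge]
    (3,5)@(7, 11): e=[46,2,36] → #
    (4,5)@(9, 11): e=[54,6,24] → #
    (5,5)@(11, 11): e=[62,10,12] → #
    (6,5)@(13, 11): e=[70,14,0] → ·  [on edge]
    (2,6)@(5, 13): e=[2,22,60] → #
    (6,6)@(13, 13): e=[34,38,12] → #
    (7,6)@(15, 13): e=[42,42,0] → ·  [on edge]
    (8,7)@(17, 15): e=[14,70,0] → ·  [on edge]
    (9,8)@(19, 17): e=[-14,98,0] → ·  [on edge]
    (10,9)@(21, 19): e=[-42,126,0] → ·  [on edge]
  covered (9 px):
    · · · · · · · · · · ·
    · · · · · · · · · · ·
    · · · · · · · · · · ·
    · · · · · · · · · · ·
    · · · · · · · · · · ·
    · · · # # # · · · · ·
    · · # # # # # · · · ·
    · · · · · · · # · · ·
    · · · · · · · · · · ·
    · · · · · · · · · · ·
T1:
  2·area = 140
  edge (10, 4)→(14, 20): d=(4,16) right/bottom  bias=-1
  edge (14, 20)→(5, 19): d=(-9,-1) top-left  bias=+0
  edge (5, 19)→(10, 4): d=(5,-15) top-left  bias=+0
    (5,0)@(11, 1): e=[-28,168,0] → ·  [on edge]
    (4,3)@(9, 7): e=[28,112,0] → #  [on edge]
    (5,3)@(11, 7): e=[-4,114,30] → ·
    (4,4)@(9, 9): e=[36,94,10] → #
    (5,4)@(11, 9): e=[4,96,40] → #
    (6,4)@(13, 9): e=[-28,98,70] → ·
    (4,5)@(9, 11): e=[44,76,20] → #
    (6,5)@(13, 11): e=[-20,80,80] → ·
    (3,6)@(7, 13): e=[84,56,0] → #  [on edge]
    (6,6)@(13, 13): e=[-12,62,90] → ·
    (3,7)@(7, 15): e=[92,38,10] → #
    (6,7)@(13, 15): e=[-4,44,100] → ·
    (2,9)@(5, 19): e=[140,0,0] → #  [on edge]
  covered (20 px):
    · · · · · · · · · · ·
    · · · · · · · · · · ·
    · · · · · · · · · · ·
    · · · · # · · · · · ·
    · · · · # # · · · · ·
    · · · · # # · · · · ·
    · · · # # # · · · · ·
    · · · # # # · · · · ·
    · · · # # # # · · · ·
    · · # # # # # · · · ·
T2:
  2·area = 60  (B↔C swapped to make it positive)
  edge (4, 18)→(9, 3): d=(5,-15) top-left  bias=+0
  edge (9, 3)→(12, 6): d=(3,3) right/bottom  bias=-1
  edge (12, 6)→(4, 18): d=(-8,12) right/bottom  bias=-1
    (3,0)@(7, 1): e=[-40,0,100] → ·  [on edge]
    (4,1)@(9, 3): e=[0,0,60] → ·  [on edge]
    (4,2)@(9, 5): e=[10,6,44] → #
    (5,2)@(11, 5): e=[40,0,20] → ·  [on edge]
    (4,3)@(9, 7): e=[20,12,28] → #
    (5,3)@(11, 7): e=[50,6,4] → #
    (6,3)@(13, 7): e=[80,0,-20] → ·  [on edge]
    (3,4)@(7, 9): e=[0,24,36] → #  [on edge]
    (5,4)@(11, 9): e=[60,12,-12] → ·
    (7,4)@(15, 9): e=[120,0,-60] → ·  [on edge]
    (3,5)@(7, 11): e=[10,30,20] → #
    (4,5)@(9, 11): e=[40,24,-4] → ·
    (8,5)@(17, 11): e=[160,0,-100] → ·  [on edge]
    (9,6)@(19, 13): e=[200,0,-140] → ·  [on edge]
    (2,7)@(5, 15): e=[0,48,12] → #  [on edge]
    (10,7)@(21, 15): e=[240,0,-180] → ·  [on edge]
  covered (8 px):
    · · · · · · · · · · ·
    · · · · · · · · · · ·
    · · · · # · · · · · ·
    · · · · # # · · · · ·
    · · · # # · · · · · ·
    · · · # · · · · · · ·
    · · · # · · · · · · ·
    · · # · · · · · · · ·
    · · · · · · · · · · ·
    · · · · · · · · · · ·

Final: 37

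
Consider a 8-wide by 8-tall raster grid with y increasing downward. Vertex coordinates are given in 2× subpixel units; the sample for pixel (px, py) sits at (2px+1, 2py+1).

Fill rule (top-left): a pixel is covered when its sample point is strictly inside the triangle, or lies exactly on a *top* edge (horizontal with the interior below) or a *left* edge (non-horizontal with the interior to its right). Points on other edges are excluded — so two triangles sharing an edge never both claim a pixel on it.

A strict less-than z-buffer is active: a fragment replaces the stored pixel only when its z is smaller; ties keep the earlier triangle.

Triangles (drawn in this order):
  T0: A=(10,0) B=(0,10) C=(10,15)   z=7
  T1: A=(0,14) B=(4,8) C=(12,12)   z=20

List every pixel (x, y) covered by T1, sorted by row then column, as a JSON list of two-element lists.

T0:
  2·area = 150  (B↔C swapped to make it positive)
  edge (10, 0)→(10, 15): d=(0,15) right/bottom  bias=-1
  edge (10, 15)→(0, 10): d=(-10,-5) top-left  bias=+0
  edge (0, 10)→(10, 0): d=(10,-10) top-left  bias=+0
    (4,0)@(9, 1): e=[15,135,0] → █  [on edge]
    (5,0)@(11, 1): e=[-15,145,20] → ·
    (3,1)@(7, 3): e=[45,105,0] → █  [on edge]
    (5,1)@(11, 3): e=[-15,125,40] → ·
    (2,2)@(5, 5): e=[75,75,0] → █  [on edge]
    (5,2)@(11, 5): e=[-15,105,60] → ·
    (1,3)@(3, 7): e=[105,45,0] → █  [on edge]
    (5,3)@(11, 7): e=[-15,85,80] → ·
    (0,4)@(1, 9): e=[135,15,0] → █  [on edge]
    (5,4)@(11, 9): e=[-15,65,100] → ·
    (0,5)@(1, 11): e=[135,-5,20] → ·
    (1,5)@(3, 11): e=[105,5,40] → █
  covered (21 px):
    · · · · █ · · ·
    · · · █ █ · · ·
    · · █ █ █ · · ·
    · █ █ █ █ · · ·
    █ █ █ █ █ · · ·
    · █ █ █ █ · · ·
    · · · █ █ · · ·
    · · · · · · · ·
T1:
  2·area = 64
  edge (0, 14)→(4, 8): d=(4,-6) top-left  bias=+0
  edge (4, 8)→(12, 12): d=(8,4) right/bottom  bias=-1
  edge (12, 12)→(0, 14): d=(-12,2) right/bottom  bias=-1
    (2,4)@(5, 9): e=[10,4,50] → █
    (3,4)@(7, 9): e=[22,-4,46] → ·
    (1,5)@(3, 11): e=[6,28,30] → █
    (3,5)@(7, 11): e=[30,12,22] → █
    (4,5)@(9, 11): e=[42,4,18] → █
    (5,5)@(11, 11): e=[54,-4,14] → ·
    (0,6)@(1, 13): e=[2,52,10] → █
    (3,6)@(7, 13): e=[38,28,-2] → ·
    (4,6)@(9, 13): e=[50,20,-6] → ·
    (0,7)@(1, 15): e=[10,68,-14] → ·
    (1,7)@(3, 15): e=[22,60,-18] → ·
    (2,7)@(5, 15): e=[34,52,-22] → ·
  covered (8 px):
    · · · · · · · ·
    · · · · · · · ·
    · · · · · · · ·
    · · · · · · · ·
    · · █ · · · · ·
    · █ █ █ █ · · ·
    █ █ █ · · · · ·
    · · · · · · · ·

Answer: [[2,4],[1,5],[2,5],[3,5],[4,5],[0,6],[1,6],[2,6]]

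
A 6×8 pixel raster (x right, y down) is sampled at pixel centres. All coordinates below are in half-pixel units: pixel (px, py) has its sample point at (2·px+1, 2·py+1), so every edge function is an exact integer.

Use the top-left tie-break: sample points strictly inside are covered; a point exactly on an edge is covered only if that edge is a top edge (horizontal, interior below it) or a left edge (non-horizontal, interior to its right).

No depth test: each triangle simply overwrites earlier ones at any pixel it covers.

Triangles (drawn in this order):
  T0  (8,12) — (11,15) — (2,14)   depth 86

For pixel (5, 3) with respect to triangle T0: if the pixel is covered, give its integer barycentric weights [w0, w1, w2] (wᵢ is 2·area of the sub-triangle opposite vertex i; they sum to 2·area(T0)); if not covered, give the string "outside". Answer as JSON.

T0:
  2·area = 24
  edge (8, 12)→(11, 15): d=(3,3) right/bottom  bias=-1
  edge (11, 15)→(2, 14): d=(-9,-1) top-left  bias=+0
  edge (2, 14)→(8, 12): d=(6,-2) top-left  bias=+0
    (0,2)@(1, 5): e=[0,80,-56] → ·  [on edge]
    (1,3)@(3, 7): e=[0,64,-40] → ·  [on edge]
    (2,4)@(5, 9): e=[0,48,-24] → ·  [on edge]
    (3,5)@(7, 11): e=[0,32,-8] → ·  [on edge]
    (5,5)@(11, 11): e=[-12,36,0] → ·  [on edge]
    (2,6)@(5, 13): e=[12,12,0] → #  [on edge]
    (3,6)@(7, 13): e=[6,14,4] → #
    (4,6)@(9, 13): e=[0,16,8] → ·  [on edge]
    (2,7)@(5, 15): e=[18,-6,12] → ·
    (3,7)@(7, 15): e=[12,-4,16] → ·
    (5,7)@(11, 15): e=[0,0,24] → ·  [on edge]
  covered (2 px):
    · · · · · ·
    · · · · · ·
    · · · · · ·
    · · · · · ·
    · · · · · ·
    · · · · · ·
    · · # # · ·
    · · · · · ·

Answer: "outside"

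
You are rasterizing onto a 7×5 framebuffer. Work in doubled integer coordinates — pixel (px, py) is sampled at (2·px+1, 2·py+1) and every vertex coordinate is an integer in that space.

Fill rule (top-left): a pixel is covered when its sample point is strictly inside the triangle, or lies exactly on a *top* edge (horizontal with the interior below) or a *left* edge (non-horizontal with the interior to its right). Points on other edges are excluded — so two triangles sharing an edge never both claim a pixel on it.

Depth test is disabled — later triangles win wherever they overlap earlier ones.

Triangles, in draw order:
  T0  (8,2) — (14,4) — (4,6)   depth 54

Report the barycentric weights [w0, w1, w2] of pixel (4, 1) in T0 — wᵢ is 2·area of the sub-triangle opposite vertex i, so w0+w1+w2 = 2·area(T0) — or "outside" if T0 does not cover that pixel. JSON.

T0:
  2·area = 32
  edge (8, 2)→(14, 4): d=(6,2) right/bottom  bias=-1
  edge (14, 4)→(4, 6): d=(-10,2) right/bottom  bias=-1
  edge (4, 6)→(8, 2): d=(4,-4) top-left  bias=+0
    (2,0)@(5, 1): e=[0,48,-16] → .  [on edge]
    (4,0)@(9, 1): e=[-8,40,0] → .  [on edge]
    (3,1)@(7, 3): e=[8,24,0] → X  [on edge]
    (4,1)@(9, 3): e=[4,20,8] → X
    (5,1)@(11, 3): e=[0,16,16] → .  [on edge]
    (2,2)@(5, 5): e=[24,8,0] → X  [on edge]
    (4,2)@(9, 5): e=[16,0,16] → .  [on edge]
    (1,3)@(3, 7): e=[40,-8,0] → .  [on edge]
    (2,3)@(5, 7): e=[36,-12,8] → .
    (3,3)@(7, 7): e=[32,-16,16] → .
    (0,4)@(1, 9): e=[56,-24,0] → .  [on edge]
  covered (4 px):
    . . . . . . .
    . . . X X . .
    . . X X . . .
    . . . . . . .
    . . . . . . .

Answer: [20,8,4]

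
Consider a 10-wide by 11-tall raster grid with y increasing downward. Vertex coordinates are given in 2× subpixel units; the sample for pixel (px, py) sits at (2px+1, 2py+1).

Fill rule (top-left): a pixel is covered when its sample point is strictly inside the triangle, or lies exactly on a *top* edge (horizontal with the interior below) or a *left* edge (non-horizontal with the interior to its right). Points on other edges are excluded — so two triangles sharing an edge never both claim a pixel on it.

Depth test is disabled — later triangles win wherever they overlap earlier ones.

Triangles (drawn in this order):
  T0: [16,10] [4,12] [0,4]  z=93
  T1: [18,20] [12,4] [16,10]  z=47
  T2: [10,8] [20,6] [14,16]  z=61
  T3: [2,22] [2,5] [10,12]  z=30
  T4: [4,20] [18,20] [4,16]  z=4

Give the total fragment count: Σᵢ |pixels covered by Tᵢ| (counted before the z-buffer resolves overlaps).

T0:
  2·area = 104
  edge (16, 10)→(4, 12): d=(-12,2) right/bottom  bias=-1
  edge (4, 12)→(0, 4): d=(-4,-8) top-left  bias=+0
  edge (0, 4)→(16, 10): d=(16,6) right/bottom  bias=-1
    (0,2)@(1, 5): e=[90,4,10] → █
    (1,2)@(3, 5): e=[86,20,-2] → ·
    (0,3)@(1, 7): e=[66,-4,42] → ·
    (1,3)@(3, 7): e=[62,12,30] → █
    (2,3)@(5, 7): e=[58,28,18] → █
    (3,3)@(7, 7): e=[54,44,6] → █
    (4,3)@(9, 7): e=[50,60,-6] → ·
    (1,4)@(3, 9): e=[38,4,62] → █
    (4,4)@(9, 9): e=[26,52,26] → █
    (5,4)@(11, 9): e=[22,68,14] → █
    (6,4)@(13, 9): e=[18,84,2] → █
    (7,4)@(15, 9): e=[14,100,-10] → ·
  covered (13 px):
    · · · · · · · · · ·
    · · · · · · · · · ·
    █ · · · · · · · · ·
    · █ █ █ · · · · · ·
    · █ █ █ █ █ █ · · ·
    · · █ █ █ · · · · ·
    · · · · · · · · · ·
    · · · · · · · · · ·
    · · · · · · · · · ·
    · · · · · · · · · ·
    · · · · · · · · · ·
T1:
  2·area = 28
  edge (18, 20)→(12, 4): d=(-6,-16) top-left  bias=+0
  edge (12, 4)→(16, 10): d=(4,6) right/bottom  bias=-1
  edge (16, 10)→(18, 20): d=(2,10) right/bottom  bias=-1
    (7,2)@(15, 5): e=[42,-14,0] → ·  [on edge]
    (7,4)@(15, 9): e=[18,2,8] → █
    (8,4)@(17, 9): e=[50,-10,-12] → ·
    (7,5)@(15, 11): e=[6,10,12] → █
    (8,5)@(17, 11): e=[38,-2,-8] → ·
    (7,6)@(15, 13): e=[-6,18,16] → ·
    (8,7)@(17, 15): e=[14,14,0] → ·  [on edge]
    (8,8)@(17, 17): e=[2,22,4] → █
    (9,8)@(19, 17): e=[34,10,-16] → ·
    (8,9)@(17, 19): e=[-10,30,8] → ·
  covered (3 px):
    · · · · · · · · · ·
    · · · · · · · · · ·
    · · · · · · · · · ·
    · · · · · · · · · ·
    · · · · · · · █ · ·
    · · · · · · · █ · ·
    · · · · · · · · · ·
    · · · · · · · · · ·
    · · · · · · · · █ ·
    · · · · · · · · · ·
    · · · · · · · · · ·
T2:
  2·area = 88
  edge (10, 8)→(20, 6): d=(10,-2) top-left  bias=+0
  edge (20, 6)→(14, 16): d=(-6,10) right/bottom  bias=-1
  edge (14, 16)→(10, 8): d=(-4,-8) top-left  bias=+0
    (7,3)@(15, 7): e=[0,44,44] → █  [on edge]
    (8,3)@(17, 7): e=[4,24,60] → █
    (9,3)@(19, 7): e=[8,4,76] → █
    (2,4)@(5, 9): e=[0,132,-44] → ·  [on edge]
    (5,4)@(11, 9): e=[12,72,4] → █
    (6,4)@(13, 9): e=[16,52,20] → █
    (9,4)@(19, 9): e=[28,-8,68] → ·
    (5,5)@(11, 11): e=[32,60,-4] → ·
    (6,5)@(13, 11): e=[36,40,12] → █
    (8,5)@(17, 11): e=[44,0,44] → ·  [on edge]
    (6,6)@(13, 13): e=[56,28,4] → █
    (8,6)@(17, 13): e=[64,-12,36] → ·
    (5,10)@(11, 21): e=[132,0,-44] → ·  [on edge]
  covered (11 px):
    · · · · · · · · · ·
    · · · · · · · · · ·
    · · · · · · · · · ·
    · · · · · · · █ █ █
    · · · · · █ █ █ █ ·
    · · · · · · █ █ · ·
    · · · · · · █ █ · ·
    · · · · · · · · · ·
    · · · · · · · · · ·
    · · · · · · · · · ·
    · · · · · · · · · ·
T3:
  2·area = 136
  edge (2, 22)→(2, 5): d=(0,-17) top-left  bias=+0
  edge (2, 5)→(10, 12): d=(8,7) right/bottom  bias=-1
  edge (10, 12)→(2, 22): d=(-8,10) right/bottom  bias=-1
    (1,3)@(3, 7): e=[17,9,110] → █
    (2,3)@(5, 7): e=[51,-5,90] → ·
    (1,4)@(3, 9): e=[17,25,94] → █
    (2,4)@(5, 9): e=[51,11,74] → █
    (3,4)@(7, 9): e=[85,-3,54] → ·
    (1,5)@(3, 11): e=[17,41,78] → █
    (3,5)@(7, 11): e=[85,13,38] → █
    (4,5)@(9, 11): e=[119,-1,18] → ·
    (1,6)@(3, 13): e=[17,57,62] → █
    (4,6)@(9, 13): e=[119,15,2] → █
    (5,6)@(11, 13): e=[153,1,-18] → ·
    (1,7)@(3, 15): e=[17,73,46] → █
  covered (16 px):
    · · · · · · · · · ·
    · · · · · · · · · ·
    · · · · · · · · · ·
    · █ · · · · · · · ·
    · █ █ · · · · · · ·
    · █ █ █ · · · · · ·
    · █ █ █ █ · · · · ·
    · █ █ █ · · · · · ·
    · █ █ · · · · · · ·
    · █ · · · · · · · ·
    · · · · · · · · · ·
T4:
  2·area = 56  (B↔C swapped to make it positive)
  edge (4, 20)→(4, 16): d=(0,-4) top-left  bias=+0
  edge (4, 16)→(18, 20): d=(14,4) right/bottom  bias=-1
  edge (18, 20)→(4, 20): d=(-14,0) right/bottom  bias=-1
    (2,8)@(5, 17): e=[4,10,42] → █
    (3,8)@(7, 17): e=[12,2,42] → █
    (4,8)@(9, 17): e=[20,-6,42] → ·
    (2,9)@(5, 19): e=[4,38,14] → █
    (4,9)@(9, 19): e=[20,22,14] → █
    (5,9)@(11, 19): e=[28,14,14] → █
    (6,9)@(13, 19): e=[36,6,14] → █
    (7,9)@(15, 19): e=[44,-2,14] → ·
    (2,10)@(5, 21): e=[4,66,-14] → ·
    (3,10)@(7, 21): e=[12,58,-14] → ·
    (4,10)@(9, 21): e=[20,50,-14] → ·
    (5,10)@(11, 21): e=[28,42,-14] → ·
  covered (7 px):
    · · · · · · · · · ·
    · · · · · · · · · ·
    · · · · · · · · · ·
    · · · · · · · · · ·
    · · · · · · · · · ·
    · · · · · · · · · ·
    · · · · · · · · · ·
    · · · · · · · · · ·
    · · █ █ · · · · · ·
    · · █ █ █ █ █ · · ·
    · · · · · · · · · ·

Answer: 50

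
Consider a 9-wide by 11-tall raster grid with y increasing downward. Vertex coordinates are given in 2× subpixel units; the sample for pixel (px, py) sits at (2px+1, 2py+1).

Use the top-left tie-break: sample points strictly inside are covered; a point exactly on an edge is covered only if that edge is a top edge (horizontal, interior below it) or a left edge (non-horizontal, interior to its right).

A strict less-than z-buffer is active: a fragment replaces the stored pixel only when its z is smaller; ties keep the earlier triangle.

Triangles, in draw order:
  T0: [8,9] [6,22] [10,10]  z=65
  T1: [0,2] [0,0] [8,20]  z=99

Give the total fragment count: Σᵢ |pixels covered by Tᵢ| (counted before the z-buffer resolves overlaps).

T0:
  2·area = 28  (B↔C swapped to make it positive)
  edge (8, 9)→(10, 10): d=(2,1) right/bottom  bias=-1
  edge (10, 10)→(6, 22): d=(-4,12) right/bottom  bias=-1
  edge (6, 22)→(8, 9): d=(2,-13) top-left  bias=+0
    (6,0)@(13, 1): e=[-21,0,49] → ·  [on edge]
    (5,3)@(11, 7): e=[-7,0,35] → ·  [on edge]
    (4,5)@(9, 11): e=[3,8,17] → █
    (5,5)@(11, 11): e=[1,-16,43] → ·
    (4,6)@(9, 13): e=[7,0,21] → ·  [on edge]
    (3,8)@(7, 17): e=[17,8,3] → █
    (4,8)@(9, 17): e=[15,-16,29] → ·
    (3,9)@(7, 19): e=[21,0,7] → ·  [on edge]
  covered (2 px):
    · · · · · · · · ·
    · · · · · · · · ·
    · · · · · · · · ·
    · · · · · · · · ·
    · · · · · · · · ·
    · · · · █ · · · ·
    · · · · · · · · ·
    · · · · · · · · ·
    · · · █ · · · · ·
    · · · · · · · · ·
    · · · · · · · · ·
T1:
  2·area = 16
  edge (0, 2)→(0, 0): d=(0,-2) top-left  bias=+0
  edge (0, 0)→(8, 20): d=(8,20) right/bottom  bias=-1
  edge (8, 20)→(0, 2): d=(-8,-18) top-left  bias=+0
    (0,1)@(1, 3): e=[2,4,10] → █
    (1,1)@(3, 3): e=[6,-36,46] → ·
    (0,2)@(1, 5): e=[2,20,-6] → ·
    (2,6)@(5, 13): e=[10,4,2] → █
    (3,6)@(7, 13): e=[14,-36,38] → ·
    (2,7)@(5, 15): e=[10,20,-14] → ·
  covered (2 px):
    · · · · · · · · ·
    █ · · · · · · · ·
    · · · · · · · · ·
    · · · · · · · · ·
    · · · · · · · · ·
    · · · · · · · · ·
    · · █ · · · · · ·
    · · · · · · · · ·
    · · · · · · · · ·
    · · · · · · · · ·
    · · · · · · · · ·

Answer: 4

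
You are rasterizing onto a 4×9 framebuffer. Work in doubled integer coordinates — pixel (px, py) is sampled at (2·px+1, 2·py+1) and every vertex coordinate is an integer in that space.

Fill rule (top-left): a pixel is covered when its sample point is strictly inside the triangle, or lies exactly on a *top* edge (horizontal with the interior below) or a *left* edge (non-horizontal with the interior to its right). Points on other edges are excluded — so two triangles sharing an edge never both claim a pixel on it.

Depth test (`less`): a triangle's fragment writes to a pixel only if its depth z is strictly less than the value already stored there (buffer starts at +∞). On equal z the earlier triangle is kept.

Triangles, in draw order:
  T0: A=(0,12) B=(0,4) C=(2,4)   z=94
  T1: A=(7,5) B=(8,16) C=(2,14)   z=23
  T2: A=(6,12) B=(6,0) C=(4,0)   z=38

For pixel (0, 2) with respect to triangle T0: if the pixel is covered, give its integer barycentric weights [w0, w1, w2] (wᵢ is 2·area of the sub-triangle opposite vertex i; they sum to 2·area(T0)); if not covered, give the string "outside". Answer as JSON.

T0:
  2·area = 16
  edge (0, 12)→(0, 4): d=(0,-8) top-left  bias=+0
  edge (0, 4)→(2, 4): d=(2,0) top-left  bias=+0
  edge (2, 4)→(0, 12): d=(-2,8) right/bottom  bias=-1
    (0,2)@(1, 5): e=[8,2,6] → X
    (1,2)@(3, 5): e=[24,2,-10] → .
    (0,3)@(1, 7): e=[8,6,2] → X
    (1,3)@(3, 7): e=[24,6,-14] → .
    (0,4)@(1, 9): e=[8,10,-2] → .
  covered (2 px):
    . . . .
    . . . .
    X . . .
    X . . .
    . . . .
    . . . .
    . . . .
    . . . .
    . . . .
T1:
  2·area = 64
  edge (7, 5)→(8, 16): d=(1,11) right/bottom  bias=-1
  edge (8, 16)→(2, 14): d=(-6,-2) top-left  bias=+0
  edge (2, 14)→(7, 5): d=(5,-9) top-left  bias=+0
    (3,2)@(7, 5): e=[0,64,0] → .  [on edge]
    (3,3)@(7, 7): e=[2,52,10] → X
    (2,4)@(5, 9): e=[26,36,2] → X
    (2,5)@(5, 11): e=[28,24,12] → X
    (1,6)@(3, 13): e=[52,8,4] → X
    (1,7)@(3, 15): e=[54,-4,14] → .
    (2,7)@(5, 15): e=[32,0,32] → X  [on edge]
    (2,8)@(5, 17): e=[34,-12,42] → .
    (3,8)@(7, 17): e=[12,-8,60] → .
  covered (10 px):
    . . . .
    . . . .
    . . . .
    . . . X
    . . X X
    . . X X
    . X X X
    . . X X
    . . . .
T2:
  2·area = 24  (B↔C swapped to make it positive)
  edge (6, 12)→(4, 0): d=(-2,-12) top-left  bias=+0
  edge (4, 0)→(6, 0): d=(2,0) top-left  bias=+0
  edge (6, 0)→(6, 12): d=(0,12) right/bottom  bias=-1
    (2,0)@(5, 1): e=[10,2,12] → X
    (3,0)@(7, 1): e=[34,2,-12] → .
    (2,1)@(5, 3): e=[6,6,12] → X
    (3,1)@(7, 3): e=[30,6,-12] → .
    (2,2)@(5, 5): e=[2,10,12] → X
    (3,2)@(7, 5): e=[26,10,-12] → .
    (2,3)@(5, 7): e=[-2,14,12] → .
  covered (3 px):
    . . X .
    . . X .
    . . X .
    . . . .
    . . . .
    . . . .
    . . . .
    . . . .
    . . . .

Answer: [2,6,8]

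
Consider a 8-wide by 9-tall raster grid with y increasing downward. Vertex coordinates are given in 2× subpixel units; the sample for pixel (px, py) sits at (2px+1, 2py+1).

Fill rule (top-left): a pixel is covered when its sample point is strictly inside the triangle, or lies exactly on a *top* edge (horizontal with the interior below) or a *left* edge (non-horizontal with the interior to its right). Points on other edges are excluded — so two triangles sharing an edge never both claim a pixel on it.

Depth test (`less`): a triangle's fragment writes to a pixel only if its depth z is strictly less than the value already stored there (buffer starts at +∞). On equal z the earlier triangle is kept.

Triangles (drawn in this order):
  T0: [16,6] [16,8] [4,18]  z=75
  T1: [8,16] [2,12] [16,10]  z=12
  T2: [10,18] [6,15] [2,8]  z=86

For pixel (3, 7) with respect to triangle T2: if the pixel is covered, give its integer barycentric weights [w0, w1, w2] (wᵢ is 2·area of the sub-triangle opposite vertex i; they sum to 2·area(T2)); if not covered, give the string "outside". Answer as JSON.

T0:
  2·area = 24
  edge (16, 6)→(16, 8): d=(0,2) right/bottom  bias=-1
  edge (16, 8)→(4, 18): d=(-12,10) right/bottom  bias=-1
  edge (4, 18)→(16, 6): d=(12,-12) top-left  bias=+0
    (7,3)@(15, 7): e=[2,22,0] → X  [on edge]
    (6,4)@(13, 9): e=[6,18,0] → X  [on edge]
    (7,4)@(15, 9): e=[2,-2,24] → .
    (5,5)@(11, 11): e=[10,14,0] → X  [on edge]
    (6,5)@(13, 11): e=[6,-6,24] → .
    (4,6)@(9, 13): e=[14,10,0] → X  [on edge]
    (5,6)@(11, 13): e=[10,-10,24] → .
    (3,7)@(7, 15): e=[18,6,0] → X  [on edge]
    (4,7)@(9, 15): e=[14,-14,24] → .
    (2,8)@(5, 17): e=[22,2,0] → X  [on edge]
    (3,8)@(7, 17): e=[18,-18,24] → .
  covered (6 px):
    . . . . . . . .
    . . . . . . . .
    . . . . . . . .
    . . . . . . . X
    . . . . . . X .
    . . . . . X . .
    . . . . X . . .
    . . . X . . . .
    . . X . . . . .
T1:
  2·area = 68
  edge (8, 16)→(2, 12): d=(-6,-4) top-left  bias=+0
  edge (2, 12)→(16, 10): d=(14,-2) top-left  bias=+0
  edge (16, 10)→(8, 16): d=(-8,6) right/bottom  bias=-1
    (4,5)@(9, 11): e=[34,0,34] → X  [on edge]
    (5,5)@(11, 11): e=[42,4,22] → X
    (6,5)@(13, 11): e=[50,8,10] → X
    (7,5)@(15, 11): e=[58,12,-2] → .
    (2,6)@(5, 13): e=[6,20,42] → X
    (3,6)@(7, 13): e=[14,24,30] → X
    (6,6)@(13, 13): e=[38,36,-6] → .
    (2,7)@(5, 15): e=[-6,48,26] → .
    (3,7)@(7, 15): e=[2,52,14] → X
    (5,7)@(11, 15): e=[18,60,-10] → .
    (3,8)@(7, 17): e=[-10,80,-2] → .
    (4,8)@(9, 17): e=[-2,84,-14] → .
  covered (9 px):
    . . . . . . . .
    . . . . . . . .
    . . . . . . . .
    . . . . . . . .
    . . . . . . . .
    . . . . X X X .
    . . X X X X . .
    . . . X X . . .
    . . . . . . . .
T2:
  2·area = 16
  edge (10, 18)→(6, 15): d=(-4,-3) top-left  bias=+0
  edge (6, 15)→(2, 8): d=(-4,-7) top-left  bias=+0
  edge (2, 8)→(10, 18): d=(8,10) right/bottom  bias=-1
    (2,6)@(5, 13): e=[5,1,10] → X
    (3,6)@(7, 13): e=[11,15,-10] → .
    (2,7)@(5, 15): e=[-3,-7,26] → .
    (3,7)@(7, 15): e=[3,7,6] → X
    (4,7)@(9, 15): e=[9,21,-14] → .
    (3,8)@(7, 17): e=[-5,-1,22] → .
    (4,8)@(9, 17): e=[1,13,2] → X
    (5,8)@(11, 17): e=[7,27,-18] → .
  covered (3 px):
    . . . . . . . .
    . . . . . . . .
    . . . . . . . .
    . . . . . . . .
    . . . . . . . .
    . . . . . . . .
    . . X . . . . .
    . . . X . . . .
    . . . . X . . .

Final: [7,6,3]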